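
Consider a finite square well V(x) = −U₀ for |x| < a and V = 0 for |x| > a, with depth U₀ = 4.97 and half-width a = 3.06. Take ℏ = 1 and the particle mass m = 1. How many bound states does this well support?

The dimensionless depth is z₀ = a√(2mU₀)/ℏ = 3.06 × √(9.940) = 9.647.
A new bound state (alternating even/odd) appears each time z₀ passes a multiple of π/2, so N = ⌊2z₀/π⌋ + 1 = ⌊6.142⌋ + 1 = 7.

N = 7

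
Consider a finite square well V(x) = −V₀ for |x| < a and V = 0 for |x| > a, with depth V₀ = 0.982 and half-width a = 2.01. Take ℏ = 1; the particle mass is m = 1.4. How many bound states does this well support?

The dimensionless depth is z₀ = a√(2mV₀)/ℏ = 2.01 × √(2.750) = 3.333.
The even/odd transcendental equations gain one root per π/2 in z₀, giving N = 1 + ⌊2z₀/π⌋ = 1 + ⌊2.122⌋ = 3.

N = 3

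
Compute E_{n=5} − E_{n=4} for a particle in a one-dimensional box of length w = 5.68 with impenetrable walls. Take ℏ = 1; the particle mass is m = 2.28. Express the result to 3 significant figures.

ΔE = 0.604

E_n = n²π²ℏ²/(2mw²), so ΔE = (5² − 4²) π²ℏ²/(2mw²).
ΔE = 9 × π² / (2 × 2.28 × 5.68²) = 0.6038.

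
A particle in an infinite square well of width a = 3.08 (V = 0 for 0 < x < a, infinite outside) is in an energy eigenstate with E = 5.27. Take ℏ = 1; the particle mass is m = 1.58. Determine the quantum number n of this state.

For an infinite well E_n = n²π²ℏ²/(2ma²), so n = (a/πℏ)√(2mE).
n = (3.08/π) × √(2 × 1.58 × 5.27) = 4.001 → n = 4.

n = 4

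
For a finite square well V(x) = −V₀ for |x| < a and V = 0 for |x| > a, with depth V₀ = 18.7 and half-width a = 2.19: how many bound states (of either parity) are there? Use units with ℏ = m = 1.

N = 9

Define the well-strength parameter z₀ = (a/ℏ)√(2mV₀) = 2.19 × √(2·1·18.7) = 13.39.
A new bound state (alternating even/odd) appears each time z₀ passes a multiple of π/2, so N = ⌊2z₀/π⌋ + 1 = ⌊8.526⌋ + 1 = 9.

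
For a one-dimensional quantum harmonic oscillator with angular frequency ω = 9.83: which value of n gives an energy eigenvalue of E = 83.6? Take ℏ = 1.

E_n = ℏω(n + ½) ⇒ n = E/(ℏω) − ½ = 83.6/9.83 − 0.5 = 8.005 → n = 8.

n = 8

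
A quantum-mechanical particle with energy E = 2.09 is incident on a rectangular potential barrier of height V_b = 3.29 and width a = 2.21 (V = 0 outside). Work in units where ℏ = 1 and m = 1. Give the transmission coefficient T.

E < V_b: inside the barrier ψ ∝ e^{±κx} with κ = √(2m(V_b − E))/ℏ = 1.549.
κa = 3.424, sinh(κa) = 15.33.
The exact tunnelling result is T⁻¹ = 1 + V_b² sinh²(κa) / [4E(V_b − E)] = 254.4, so T = 0.00393.

T = 0.00393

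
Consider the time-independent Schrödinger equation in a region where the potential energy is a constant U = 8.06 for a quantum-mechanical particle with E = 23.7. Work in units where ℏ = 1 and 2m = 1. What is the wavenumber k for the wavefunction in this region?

k = 3.95

With E > U the solution is oscillatory, ψ ∝ e^{±ikx} with k = √(2m(E − U))/ℏ.
k = √(2 × 0.5 × 15.64) = 3.955.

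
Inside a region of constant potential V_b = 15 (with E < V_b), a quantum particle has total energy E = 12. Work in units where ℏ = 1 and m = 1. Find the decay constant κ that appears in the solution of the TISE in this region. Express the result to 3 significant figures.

Since E < V_b the TISE in this region is ψ'' = κ²ψ with κ = √(2m(V_b − E))/ℏ.
κ = √(2 × 1 × 3) = 2.449.

κ = 2.45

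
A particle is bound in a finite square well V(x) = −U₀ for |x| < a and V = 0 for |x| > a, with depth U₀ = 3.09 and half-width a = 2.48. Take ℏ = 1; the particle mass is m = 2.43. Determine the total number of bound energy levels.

Define the well-strength parameter z₀ = (a/ℏ)√(2mU₀) = 2.48 × √(2·2.43·3.09) = 9.611.
The even/odd transcendental equations gain one root per π/2 in z₀, giving N = 1 + ⌊2z₀/π⌋ = 1 + ⌊6.118⌋ = 7.

N = 7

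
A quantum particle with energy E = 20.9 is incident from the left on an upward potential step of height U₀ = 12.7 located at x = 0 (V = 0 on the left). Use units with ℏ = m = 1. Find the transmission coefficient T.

T = 0.947

The wavenumbers are k₁ = √(2mE)/ℏ = 6.465 on the left and k₂ = √(2m(E − U₀))/ℏ = 4.050 on the right.
Matching ψ and ψ′ at x = 0 gives r = (k₁ − k₂)/(k₁ + k₂), so R = r² = 0.05278 and T = 1 − R = 0.9472.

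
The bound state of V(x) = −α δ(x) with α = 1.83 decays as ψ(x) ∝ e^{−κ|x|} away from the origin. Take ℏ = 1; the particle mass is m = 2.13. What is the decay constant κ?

Integrating the TISE across x = 0 gives the cusp condition ψ'(0⁺) − ψ'(0⁻) = −(2mα/ℏ²)ψ(0).
With ψ ∝ e^{−κ|x|} this yields −2κ = −2mα/ℏ², so κ = mα/ℏ² = 3.898.

κ = 3.90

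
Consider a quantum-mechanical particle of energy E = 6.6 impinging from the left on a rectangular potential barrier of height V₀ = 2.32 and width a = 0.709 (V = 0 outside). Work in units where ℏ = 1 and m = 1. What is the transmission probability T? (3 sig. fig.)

T = 0.965

Above the barrier the interior wavenumber is k₂ = √(2m(E − V₀))/ℏ = 2.926, giving phase k₂a = 2.074.
T = [1 + V₀² sin²(k₂a) / (4E(E − V₀))]⁻¹ = 1/1.037 = 0.965.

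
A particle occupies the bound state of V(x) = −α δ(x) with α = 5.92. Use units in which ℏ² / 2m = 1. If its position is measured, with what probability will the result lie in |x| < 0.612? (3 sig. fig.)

P = 0.973

The normalised bound state is ψ = √κ e^{−κ|x|} with κ = mα/ℏ² = 2.960.
P(|x| < d) = ∫_{−d}^{d} κ e^{−2κ|x|} dx = 1 − e^{−2κd} = 1 − e^{−3.623} = 0.9733.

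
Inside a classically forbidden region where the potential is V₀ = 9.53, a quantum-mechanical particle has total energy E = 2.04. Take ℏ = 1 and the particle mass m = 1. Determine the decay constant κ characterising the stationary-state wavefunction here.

κ = 3.87

Since E < V₀ the TISE in this region is ψ'' = κ²ψ with κ = √(2m(V₀ − E))/ℏ.
κ = √(2 × 1 × 7.49) = 3.870.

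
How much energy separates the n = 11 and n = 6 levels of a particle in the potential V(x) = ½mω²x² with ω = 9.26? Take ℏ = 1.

ΔE = 46.3

E_n = ℏω(n + ½), so ΔE = (11 − 6) ℏω = 5 × 9.26 = 46.30.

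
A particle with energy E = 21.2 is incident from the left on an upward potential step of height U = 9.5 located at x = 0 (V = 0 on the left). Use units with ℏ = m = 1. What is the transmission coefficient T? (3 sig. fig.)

The wavenumbers are k₁ = √(2mE)/ℏ = 6.512 on the left and k₂ = √(2m(E − U))/ℏ = 4.837 on the right.
Continuity of ψ and ψ′ at the step yields the reflection amplitude r = (k₁ − k₂)/(k₁ + k₂) = 0.1475; thus R = |r|² = 0.02176, T = 0.9782.

T = 0.978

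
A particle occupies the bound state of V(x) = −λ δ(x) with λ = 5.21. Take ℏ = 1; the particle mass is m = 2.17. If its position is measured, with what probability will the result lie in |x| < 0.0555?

The normalised bound state is ψ = √κ e^{−κ|x|} with κ = mλ/ℏ² = 11.31.
P(|x| < d) = ∫_{−d}^{d} κ e^{−2κ|x|} dx = 1 − e^{−2κd} = 1 − e^{−1.255} = 0.7149.

P = 0.715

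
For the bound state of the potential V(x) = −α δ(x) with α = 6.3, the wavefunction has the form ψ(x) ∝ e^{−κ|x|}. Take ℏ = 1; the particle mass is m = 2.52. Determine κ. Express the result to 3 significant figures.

κ = 15.9

Integrate −(ℏ²/2m)ψ'' − αδ(x)ψ = Eψ from −ε to +ε: the ψ'' term gives ψ'(0⁺) − ψ'(0⁻) and the δ term gives −(2mα/ℏ²)ψ(0).
With ψ ∝ e^{−κ|x|} this yields −2κ = −2mα/ℏ², so κ = mα/ℏ² = 15.88.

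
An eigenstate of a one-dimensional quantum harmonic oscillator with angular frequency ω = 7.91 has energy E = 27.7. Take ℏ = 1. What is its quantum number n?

Invert E_n = (n + ½)ℏω: n = E/ℏω − ½ = 3.002, so n = 3.

n = 3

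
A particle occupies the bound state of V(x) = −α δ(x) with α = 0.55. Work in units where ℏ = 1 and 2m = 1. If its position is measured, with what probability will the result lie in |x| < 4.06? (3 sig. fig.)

The normalised bound state is ψ = √κ e^{−κ|x|} with κ = mα/ℏ² = 0.2750.
P(|x| < d) = ∫_{−d}^{d} κ e^{−2κ|x|} dx = 1 − e^{−2κd} = 1 − e^{−2.233} = 0.8928.

P = 0.893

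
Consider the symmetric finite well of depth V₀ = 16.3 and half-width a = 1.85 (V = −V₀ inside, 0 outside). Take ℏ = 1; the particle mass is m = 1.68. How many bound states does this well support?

N = 9

Define the well-strength parameter z₀ = (a/ℏ)√(2mV₀) = 1.85 × √(2·1.68·16.3) = 13.69.
A new bound state (alternating even/odd) appears each time z₀ passes a multiple of π/2, so N = ⌊2z₀/π⌋ + 1 = ⌊8.716⌋ + 1 = 9.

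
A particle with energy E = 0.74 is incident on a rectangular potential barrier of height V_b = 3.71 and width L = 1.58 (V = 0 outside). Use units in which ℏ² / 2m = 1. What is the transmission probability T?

T = 0.0110

E < V_b: inside the barrier ψ ∝ e^{±κx} with κ = √(2m(V_b − E))/ℏ = 1.723.
κL = 2.723, sinh(κL) = 7.580.
Matching ψ, ψ′ at both faces gives T = [1 + V_b² sinh²(κL) / (4E(V_b − E))]⁻¹ = 1/90.95 = 0.0110.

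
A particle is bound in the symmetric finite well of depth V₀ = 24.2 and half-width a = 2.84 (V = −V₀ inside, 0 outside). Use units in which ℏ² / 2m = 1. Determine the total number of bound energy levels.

N = 9

The dimensionless depth is z₀ = a√(2mV₀)/ℏ = 2.84 × √(24.20) = 13.97.
A new bound state (alternating even/odd) appears each time z₀ passes a multiple of π/2, so N = ⌊2z₀/π⌋ + 1 = ⌊8.894⌋ + 1 = 9.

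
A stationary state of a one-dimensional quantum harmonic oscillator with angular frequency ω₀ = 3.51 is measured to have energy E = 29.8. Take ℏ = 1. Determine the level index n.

E_n = ℏω₀(n + ½) ⇒ n = E/(ℏω₀) − ½ = 29.8/3.51 − 0.5 = 7.990 → n = 8.

n = 8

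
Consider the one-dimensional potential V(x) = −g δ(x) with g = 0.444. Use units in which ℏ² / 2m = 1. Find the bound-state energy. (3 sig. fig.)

E = -0.0493

For x ≠ 0 the bound state is ψ ∝ e^{−κ|x|}; integrating the TISE across the delta gives the cusp condition 2κ = 2mg/ℏ², so κ = 0.2220.
Then E = −ℏ²κ²/(2m) = −mg²/(2ℏ²) = -0.04928.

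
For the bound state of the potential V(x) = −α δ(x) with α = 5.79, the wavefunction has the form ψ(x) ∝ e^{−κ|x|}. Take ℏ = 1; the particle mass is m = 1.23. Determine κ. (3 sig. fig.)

κ = 7.12

Integrate −(ℏ²/2m)ψ'' − αδ(x)ψ = Eψ from −ε to +ε: the ψ'' term gives ψ'(0⁺) − ψ'(0⁻) and the δ term gives −(2mα/ℏ²)ψ(0).
With ψ ∝ e^{−κ|x|} this yields −2κ = −2mα/ℏ², so κ = mα/ℏ² = 7.122.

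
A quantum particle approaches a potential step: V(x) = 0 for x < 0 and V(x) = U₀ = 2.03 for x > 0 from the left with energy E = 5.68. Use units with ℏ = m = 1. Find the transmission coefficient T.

T = 0.988

The wavenumbers are k₁ = √(2mE)/ℏ = 3.370 on the left and k₂ = √(2m(E − U₀))/ℏ = 2.702 on the right.
Continuity of ψ and ψ′ at the step yields the reflection amplitude r = (k₁ − k₂)/(k₁ + k₂) = 0.1101; thus R = |r|² = 0.01212, T = 0.9879.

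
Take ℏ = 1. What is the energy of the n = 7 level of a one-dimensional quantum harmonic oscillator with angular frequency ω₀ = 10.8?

The oscillator eigenvalues are E_n = ℏω₀(n + ½), so E_7 = 10.8 × 7.5 = 81.00.

E = 81.0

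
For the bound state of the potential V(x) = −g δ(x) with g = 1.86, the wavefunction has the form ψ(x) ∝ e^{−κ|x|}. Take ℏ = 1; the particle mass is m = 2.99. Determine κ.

κ = 5.56

Integrating the TISE across x = 0 gives the cusp condition ψ'(0⁺) − ψ'(0⁻) = −(2mg/ℏ²)ψ(0).
With ψ ∝ e^{−κ|x|} this yields −2κ = −2mg/ℏ², so κ = mg/ℏ² = 5.561.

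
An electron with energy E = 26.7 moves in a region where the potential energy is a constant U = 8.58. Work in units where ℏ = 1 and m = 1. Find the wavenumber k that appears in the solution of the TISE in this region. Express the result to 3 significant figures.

k = 6.02

With E > U the solution is oscillatory, ψ ∝ e^{±ikx} with k = √(2m(E − U))/ℏ.
k = √(2 × 1 × 18.12) = 6.020.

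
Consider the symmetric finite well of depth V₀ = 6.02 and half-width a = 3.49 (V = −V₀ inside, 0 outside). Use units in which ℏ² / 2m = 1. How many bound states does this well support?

N = 6

Define the well-strength parameter z₀ = (a/ℏ)√(2mV₀) = 3.49 × √(2·0.5·6.02) = 8.563.
The even/odd transcendental equations gain one root per π/2 in z₀, giving N = 1 + ⌊2z₀/π⌋ = 1 + ⌊5.451⌋ = 6.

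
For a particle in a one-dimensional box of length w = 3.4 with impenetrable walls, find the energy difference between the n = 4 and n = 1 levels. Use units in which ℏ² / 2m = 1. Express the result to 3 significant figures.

E_n = n²π²ℏ²/(2mw²), so ΔE = (4² − 1²) π²ℏ²/(2mw²).
ΔE = 15 × π² / (2 × 0.5 × 3.4²) = 12.81.

ΔE = 12.8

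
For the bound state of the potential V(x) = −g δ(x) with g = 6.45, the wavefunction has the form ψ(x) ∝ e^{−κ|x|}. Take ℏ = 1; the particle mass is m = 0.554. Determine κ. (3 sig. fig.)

κ = 3.57

Integrating the TISE across x = 0 gives the cusp condition ψ'(0⁺) − ψ'(0⁻) = −(2mg/ℏ²)ψ(0).
With ψ ∝ e^{−κ|x|} this yields −2κ = −2mg/ℏ², so κ = mg/ℏ² = 3.573.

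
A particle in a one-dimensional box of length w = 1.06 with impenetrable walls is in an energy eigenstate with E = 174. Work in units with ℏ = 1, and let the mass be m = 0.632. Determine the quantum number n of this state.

For an infinite well E_n = n²π²ℏ²/(2mw²), so n = (w/πℏ)√(2mE).
n = (1.06/π) × √(2 × 0.632 × 174) = 5.004 → n = 5.

n = 5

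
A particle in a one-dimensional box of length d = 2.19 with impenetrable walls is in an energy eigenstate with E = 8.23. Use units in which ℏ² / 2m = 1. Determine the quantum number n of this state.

For an infinite well E_n = n²π²ℏ²/(2md²), so n = (d/πℏ)√(2mE).
n = (2.19/π) × √(2 × 0.5 × 8.23) = 2.000 → n = 2.

n = 2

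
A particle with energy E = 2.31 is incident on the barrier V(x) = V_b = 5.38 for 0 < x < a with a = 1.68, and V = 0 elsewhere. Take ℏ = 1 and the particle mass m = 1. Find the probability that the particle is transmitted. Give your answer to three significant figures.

E < V_b: inside the barrier ψ ∝ e^{±κx} with κ = √(2m(V_b − E))/ℏ = 2.478.
κa = 4.163, sinh(κa) = 32.12.
The exact tunnelling result is T⁻¹ = 1 + V_b² sinh²(κa) / [4E(V_b − E)] = 1054, so T = 0.000949.

T = 0.000949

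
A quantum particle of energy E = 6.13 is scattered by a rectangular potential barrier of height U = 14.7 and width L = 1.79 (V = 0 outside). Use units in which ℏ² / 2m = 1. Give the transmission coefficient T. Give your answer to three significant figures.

T = 0.000109

Since E < U the interior solution is evanescent with decay constant κ = √(2m(U − E))/ℏ = 2.927.
κL = 5.240, sinh(κL) = 94.35.
The exact tunnelling result is T⁻¹ = 1 + U² sinh²(κL) / [4E(U − E)] = 9154, so T = 0.000109.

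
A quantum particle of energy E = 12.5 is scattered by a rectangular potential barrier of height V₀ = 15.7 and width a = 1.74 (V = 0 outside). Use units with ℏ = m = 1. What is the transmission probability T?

Since E < V₀ the interior solution is evanescent with decay constant κ = √(2m(V₀ − E))/ℏ = 2.530.
κa = 4.402, sinh(κa) = 40.80.
The exact tunnelling result is T⁻¹ = 1 + V₀² sinh²(κa) / [4E(V₀ − E)] = 2565, so T = 0.000390.

T = 0.000390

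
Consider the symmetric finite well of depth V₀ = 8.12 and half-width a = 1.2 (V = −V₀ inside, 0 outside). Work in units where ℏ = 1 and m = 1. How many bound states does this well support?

N = 4

The dimensionless depth is z₀ = a√(2mV₀)/ℏ = 1.2 × √(16.24) = 4.836.
The even/odd transcendental equations gain one root per π/2 in z₀, giving N = 1 + ⌊2z₀/π⌋ = 1 + ⌊3.079⌋ = 4.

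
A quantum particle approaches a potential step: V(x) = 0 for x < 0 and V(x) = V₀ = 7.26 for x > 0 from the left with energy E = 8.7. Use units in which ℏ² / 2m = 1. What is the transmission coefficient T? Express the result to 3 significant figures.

The wavenumbers are k₁ = √(2mE)/ℏ = 2.950 on the left and k₂ = √(2m(E − V₀))/ℏ = 1.200 on the right.
Continuity of ψ and ψ′ at the step yields the reflection amplitude r = (k₁ − k₂)/(k₁ + k₂) = 0.4216; thus R = |r|² = 0.1778, T = 0.8222.

T = 0.822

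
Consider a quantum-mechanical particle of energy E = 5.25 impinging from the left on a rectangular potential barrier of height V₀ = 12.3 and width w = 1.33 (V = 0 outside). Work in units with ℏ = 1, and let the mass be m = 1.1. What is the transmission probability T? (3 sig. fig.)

T = 0.000110

E < V₀: inside the barrier ψ ∝ e^{±κx} with κ = √(2m(V₀ − E))/ℏ = 3.938.
κw = 5.238, sinh(κw) = 94.13.
The exact tunnelling result is T⁻¹ = 1 + V₀² sinh²(κw) / [4E(V₀ − E)] = 9056, so T = 0.000110.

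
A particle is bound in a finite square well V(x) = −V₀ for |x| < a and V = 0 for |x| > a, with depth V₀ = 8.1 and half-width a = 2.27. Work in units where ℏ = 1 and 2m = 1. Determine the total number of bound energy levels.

The dimensionless depth is z₀ = a√(2mV₀)/ℏ = 2.27 × √(8.100) = 6.461.
A new bound state (alternating even/odd) appears each time z₀ passes a multiple of π/2, so N = ⌊2z₀/π⌋ + 1 = ⌊4.113⌋ + 1 = 5.

N = 5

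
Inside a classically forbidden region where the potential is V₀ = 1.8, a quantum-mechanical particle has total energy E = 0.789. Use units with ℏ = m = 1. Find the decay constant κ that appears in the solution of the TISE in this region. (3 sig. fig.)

Since E < V₀ the TISE in this region is ψ'' = κ²ψ with κ = √(2m(V₀ − E))/ℏ.
κ = √(2 × 1 × 1.011) = 1.422.

κ = 1.42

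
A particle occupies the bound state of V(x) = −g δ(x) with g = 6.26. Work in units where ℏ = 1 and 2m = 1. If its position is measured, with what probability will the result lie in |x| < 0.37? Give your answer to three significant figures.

The normalised bound state is ψ = √κ e^{−κ|x|} with κ = mg/ℏ² = 3.130.
P(|x| < d) = ∫_{−d}^{d} κ e^{−2κ|x|} dx = 1 − e^{−2κd} = 1 − e^{−2.316} = 0.9014.

P = 0.901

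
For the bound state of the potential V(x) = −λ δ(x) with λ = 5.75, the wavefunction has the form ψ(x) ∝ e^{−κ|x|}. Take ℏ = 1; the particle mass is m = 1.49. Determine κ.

κ = 8.57

Integrating the TISE across x = 0 gives the cusp condition ψ'(0⁺) − ψ'(0⁻) = −(2mλ/ℏ²)ψ(0).
With ψ ∝ e^{−κ|x|} this yields −2κ = −2mλ/ℏ², so κ = mλ/ℏ² = 8.568.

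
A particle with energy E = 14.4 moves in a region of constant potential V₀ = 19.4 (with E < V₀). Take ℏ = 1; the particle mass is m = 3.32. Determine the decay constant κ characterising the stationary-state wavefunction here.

Since E < V₀ the TISE in this region is ψ'' = κ²ψ with κ = √(2m(V₀ − E))/ℏ.
κ = √(2 × 3.32 × 5) = 5.762.

κ = 5.76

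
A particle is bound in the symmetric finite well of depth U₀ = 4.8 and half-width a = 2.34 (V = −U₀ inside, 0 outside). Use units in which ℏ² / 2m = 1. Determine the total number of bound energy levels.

N = 4

The dimensionless depth is z₀ = a√(2mU₀)/ℏ = 2.34 × √(4.800) = 5.127.
The even/odd transcendental equations gain one root per π/2 in z₀, giving N = 1 + ⌊2z₀/π⌋ = 1 + ⌊3.264⌋ = 4.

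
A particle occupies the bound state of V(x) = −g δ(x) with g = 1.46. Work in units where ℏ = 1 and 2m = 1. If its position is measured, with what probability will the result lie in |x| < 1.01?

The normalised bound state is ψ = √κ e^{−κ|x|} with κ = mg/ℏ² = 0.7300.
P(|x| < d) = ∫_{−d}^{d} κ e^{−2κ|x|} dx = 1 − e^{−2κd} = 1 − e^{−1.475} = 0.7711.

P = 0.771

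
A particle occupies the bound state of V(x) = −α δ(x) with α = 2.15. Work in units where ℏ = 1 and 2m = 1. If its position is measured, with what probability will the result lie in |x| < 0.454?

The normalised bound state is ψ = √κ e^{−κ|x|} with κ = mα/ℏ² = 1.075.
P(|x| < d) = ∫_{−d}^{d} κ e^{−2κ|x|} dx = 1 − e^{−2κd} = 1 − e^{−0.9761} = 0.6232.

P = 0.623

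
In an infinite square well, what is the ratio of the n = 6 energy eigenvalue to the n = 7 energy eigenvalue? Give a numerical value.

0.734694

E_n = n²π²ℏ²/(2mL²) so the ratio is n₂²/n₁² = 36/49 = 0.734694.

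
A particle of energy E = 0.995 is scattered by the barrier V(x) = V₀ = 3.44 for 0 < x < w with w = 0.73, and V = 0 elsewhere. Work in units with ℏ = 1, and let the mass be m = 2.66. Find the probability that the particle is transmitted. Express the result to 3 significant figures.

Since E < V₀ the interior solution is evanescent with decay constant κ = √(2m(V₀ − E))/ℏ = 3.607.
κw = 2.633, sinh(κw) = 6.920.
Matching ψ, ψ′ at both faces gives T = [1 + V₀² sinh²(κw) / (4E(V₀ − E))]⁻¹ = 1/59.24 = 0.0169.

T = 0.0169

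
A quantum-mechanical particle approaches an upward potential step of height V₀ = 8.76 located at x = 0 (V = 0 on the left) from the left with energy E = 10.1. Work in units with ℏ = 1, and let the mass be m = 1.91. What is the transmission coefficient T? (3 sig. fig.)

The wavenumbers are k₁ = √(2mE)/ℏ = 6.211 on the left and k₂ = √(2m(E − V₀))/ℏ = 2.262 on the right.
Matching ψ and ψ′ at x = 0 gives r = (k₁ − k₂)/(k₁ + k₂), so R = r² = 0.2172 and T = 1 − R = 0.7828.

T = 0.783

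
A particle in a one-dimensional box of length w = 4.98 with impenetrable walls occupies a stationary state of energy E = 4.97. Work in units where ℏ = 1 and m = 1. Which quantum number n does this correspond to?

For an infinite well E_n = n²π²ℏ²/(2mw²), so n = (w/πℏ)√(2mE).
n = (4.98/π) × √(2 × 1 × 4.97) = 4.998 → n = 5.

n = 5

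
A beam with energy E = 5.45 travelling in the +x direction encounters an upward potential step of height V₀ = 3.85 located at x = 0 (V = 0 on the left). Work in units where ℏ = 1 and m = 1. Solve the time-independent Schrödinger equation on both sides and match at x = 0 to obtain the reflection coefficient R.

The wavenumbers are k₁ = √(2mE)/ℏ = 3.302 on the left and k₂ = √(2m(E − V₀))/ℏ = 1.789 on the right.
Matching ψ and ψ′ at x = 0 gives r = (k₁ − k₂)/(k₁ + k₂), so R = r² = 0.08830 and T = 1 − R = 0.9117.

R = 0.0883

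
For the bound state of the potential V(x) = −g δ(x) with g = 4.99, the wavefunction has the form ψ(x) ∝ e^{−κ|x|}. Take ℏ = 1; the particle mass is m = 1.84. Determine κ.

κ = 9.18

Integrating the TISE across x = 0 gives the cusp condition ψ'(0⁺) − ψ'(0⁻) = −(2mg/ℏ²)ψ(0).
With ψ ∝ e^{−κ|x|} this yields −2κ = −2mg/ℏ², so κ = mg/ℏ² = 9.182.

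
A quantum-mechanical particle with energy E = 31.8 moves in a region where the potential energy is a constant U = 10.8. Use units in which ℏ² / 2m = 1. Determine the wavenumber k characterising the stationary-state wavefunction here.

k = 4.58

With E > U the solution is oscillatory, ψ ∝ e^{±ikx} with k = √(2m(E − U))/ℏ.
k = √(2 × 0.5 × 21) = 4.583.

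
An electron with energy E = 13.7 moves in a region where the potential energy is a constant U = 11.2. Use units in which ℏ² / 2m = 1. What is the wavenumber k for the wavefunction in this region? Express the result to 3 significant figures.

k = 1.58

With E > U the solution is oscillatory, ψ ∝ e^{±ikx} with k = √(2m(E − U))/ℏ.
k = √(2 × 0.5 × 2.5) = 1.581.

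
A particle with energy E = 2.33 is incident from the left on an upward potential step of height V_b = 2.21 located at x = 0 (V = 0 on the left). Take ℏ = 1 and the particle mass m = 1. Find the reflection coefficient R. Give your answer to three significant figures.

On each side the TISE gives plane waves with k = √(2m(E − V))/ℏ: k₁ = √(2·1·2.33) = 2.159, k₂ = √(2·1·0.12) = 0.4899.
Matching ψ and ψ′ at x = 0 gives r = (k₁ − k₂)/(k₁ + k₂), so R = r² = 0.3970 and T = 1 − R = 0.6030.

R = 0.397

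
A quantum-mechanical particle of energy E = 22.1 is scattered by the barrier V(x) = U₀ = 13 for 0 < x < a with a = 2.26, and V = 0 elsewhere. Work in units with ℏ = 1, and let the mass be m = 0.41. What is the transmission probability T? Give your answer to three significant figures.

T = 0.997

Above the barrier the interior wavenumber is k₂ = √(2m(E − U₀))/ℏ = 2.732, giving phase k₂a = 6.174.
Matching at both interfaces gives T⁻¹ = 1 + U₀² sin²(k₂a) / [4E(E − U₀)] = 1.003, hence T = 0.997.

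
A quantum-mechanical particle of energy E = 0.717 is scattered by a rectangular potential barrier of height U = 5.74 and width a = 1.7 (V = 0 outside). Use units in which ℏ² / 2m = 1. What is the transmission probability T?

E < U: inside the barrier ψ ∝ e^{±κx} with κ = √(2m(U − E))/ℏ = 2.241.
κa = 3.810, sinh(κa) = 22.57.
The exact tunnelling result is T⁻¹ = 1 + U² sinh²(κa) / [4E(U − E)] = 1166, so T = 0.000858.

T = 0.000858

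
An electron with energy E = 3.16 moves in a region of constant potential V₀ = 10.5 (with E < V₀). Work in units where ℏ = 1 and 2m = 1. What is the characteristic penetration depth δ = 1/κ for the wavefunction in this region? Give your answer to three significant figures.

Since E < V₀ the TISE in this region is ψ'' = κ²ψ with κ = √(2m(V₀ − E))/ℏ.
κ = √(2 × 0.5 × 7.34) = 2.709. The penetration depth is δ = 1/κ = 0.369.

δ = 0.369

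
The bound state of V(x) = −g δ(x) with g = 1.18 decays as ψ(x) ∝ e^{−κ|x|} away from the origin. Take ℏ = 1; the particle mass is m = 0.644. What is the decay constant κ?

κ = 0.760

Integrating the TISE across x = 0 gives the cusp condition ψ'(0⁺) − ψ'(0⁻) = −(2mg/ℏ²)ψ(0).
With ψ ∝ e^{−κ|x|} this yields −2κ = −2mg/ℏ², so κ = mg/ℏ² = 0.7599.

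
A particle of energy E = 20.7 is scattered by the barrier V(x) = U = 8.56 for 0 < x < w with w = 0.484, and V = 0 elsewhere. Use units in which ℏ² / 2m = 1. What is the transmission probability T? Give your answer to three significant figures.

T = 0.933

Above the barrier the interior wavenumber is k₂ = √(2m(E − U))/ℏ = 3.484, giving phase k₂w = 1.686.
Matching at both interfaces gives T⁻¹ = 1 + U² sin²(k₂w) / [4E(E − U)] = 1.072, hence T = 0.933.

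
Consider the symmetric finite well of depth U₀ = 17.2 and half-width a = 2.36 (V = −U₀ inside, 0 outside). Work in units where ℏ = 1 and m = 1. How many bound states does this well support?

The dimensionless depth is z₀ = a√(2mU₀)/ℏ = 2.36 × √(34.40) = 13.84.
A new bound state (alternating even/odd) appears each time z₀ passes a multiple of π/2, so N = ⌊2z₀/π⌋ + 1 = ⌊8.812⌋ + 1 = 9.

N = 9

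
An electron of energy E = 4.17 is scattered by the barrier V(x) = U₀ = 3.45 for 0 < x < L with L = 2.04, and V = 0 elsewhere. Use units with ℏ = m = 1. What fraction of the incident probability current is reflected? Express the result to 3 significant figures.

Above the barrier the interior wavenumber is k₂ = √(2m(E − U₀))/ℏ = 1.200, giving phase k₂L = 2.448.
Matching at both interfaces gives T⁻¹ = 1 + U₀² sin²(k₂L) / [4E(E − U₀)] = 1.405, hence T = 0.712.
R = 1 − T = 0.288.

R = 0.288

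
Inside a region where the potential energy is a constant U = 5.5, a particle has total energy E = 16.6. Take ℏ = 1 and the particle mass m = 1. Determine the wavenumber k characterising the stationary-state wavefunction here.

k = 4.71

With E > U the solution is oscillatory, ψ ∝ e^{±ikx} with k = √(2m(E − U))/ℏ.
k = √(2 × 1 × 11.1) = 4.712.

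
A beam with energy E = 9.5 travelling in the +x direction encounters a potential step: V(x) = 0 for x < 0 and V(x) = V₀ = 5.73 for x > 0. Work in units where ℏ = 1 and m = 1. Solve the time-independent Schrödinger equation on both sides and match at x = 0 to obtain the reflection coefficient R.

R = 0.0515

On each side the TISE gives plane waves with k = √(2m(E − V))/ℏ: k₁ = √(2·1·9.5) = 4.359, k₂ = √(2·1·3.77) = 2.746.
Matching ψ and ψ′ at x = 0 gives r = (k₁ − k₂)/(k₁ + k₂), so R = r² = 0.05154 and T = 1 − R = 0.9485.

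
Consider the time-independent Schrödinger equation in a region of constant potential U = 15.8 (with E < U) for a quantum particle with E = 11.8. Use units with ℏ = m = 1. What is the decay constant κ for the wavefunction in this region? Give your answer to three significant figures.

Since E < U the TISE in this region is ψ'' = κ²ψ with κ = √(2m(U − E))/ℏ.
κ = √(2 × 1 × 4) = 2.828.

κ = 2.83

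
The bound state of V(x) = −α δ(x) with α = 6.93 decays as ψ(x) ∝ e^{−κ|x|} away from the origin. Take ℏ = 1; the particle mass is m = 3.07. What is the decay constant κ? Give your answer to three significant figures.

Integrate −(ℏ²/2m)ψ'' − αδ(x)ψ = Eψ from −ε to +ε: the ψ'' term gives ψ'(0⁺) − ψ'(0⁻) and the δ term gives −(2mα/ℏ²)ψ(0).
With ψ ∝ e^{−κ|x|} this yields −2κ = −2mα/ℏ², so κ = mα/ℏ² = 21.28.

κ = 21.3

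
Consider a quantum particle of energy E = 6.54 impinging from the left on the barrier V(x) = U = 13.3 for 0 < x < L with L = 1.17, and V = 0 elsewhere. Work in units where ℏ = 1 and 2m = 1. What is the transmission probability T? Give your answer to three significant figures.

T = 0.00907

Since E < U the interior solution is evanescent with decay constant κ = √(2m(U − E))/ℏ = 2.600.
κL = 3.042, sinh(κL) = 10.45.
Matching ψ, ψ′ at both faces gives T = [1 + U² sinh²(κL) / (4E(U − E))]⁻¹ = 1/110.2 = 0.00907.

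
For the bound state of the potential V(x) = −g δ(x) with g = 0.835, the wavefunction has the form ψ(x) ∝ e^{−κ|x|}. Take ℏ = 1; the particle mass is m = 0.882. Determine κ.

κ = 0.736

Integrating the TISE across x = 0 gives the cusp condition ψ'(0⁺) − ψ'(0⁻) = −(2mg/ℏ²)ψ(0).
With ψ ∝ e^{−κ|x|} this yields −2κ = −2mg/ℏ², so κ = mg/ℏ² = 0.7365.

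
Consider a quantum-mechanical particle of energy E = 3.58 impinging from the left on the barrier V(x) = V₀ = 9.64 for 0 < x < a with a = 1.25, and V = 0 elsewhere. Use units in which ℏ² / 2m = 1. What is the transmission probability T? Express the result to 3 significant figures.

E < V₀: inside the barrier ψ ∝ e^{±κx} with κ = √(2m(V₀ − E))/ℏ = 2.462.
κa = 3.077, sinh(κa) = 10.83.
The exact tunnelling result is T⁻¹ = 1 + V₀² sinh²(κa) / [4E(V₀ − E)] = 126.5, so T = 0.00791.

T = 0.00791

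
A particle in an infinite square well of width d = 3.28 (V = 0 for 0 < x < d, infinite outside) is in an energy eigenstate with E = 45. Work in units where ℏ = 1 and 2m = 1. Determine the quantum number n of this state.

n = 7

From E_n = n²π²ℏ²/(2md²) invert to n = √(2md²E)/(πℏ).
n = (3.28/π) × √(2 × 0.5 × 45) = 7.004 → n = 7.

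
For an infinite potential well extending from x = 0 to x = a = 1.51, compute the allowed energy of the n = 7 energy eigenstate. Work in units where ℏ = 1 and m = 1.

E = 106

Requiring ψ(0) = ψ(a) = 0 quantises k = nπ/a, hence E_n = ℏ²k²/2m = n²π²ℏ²/(2ma²).
E_7 = 7² × π² / (2 × 1 × 1.51²) = 106.1.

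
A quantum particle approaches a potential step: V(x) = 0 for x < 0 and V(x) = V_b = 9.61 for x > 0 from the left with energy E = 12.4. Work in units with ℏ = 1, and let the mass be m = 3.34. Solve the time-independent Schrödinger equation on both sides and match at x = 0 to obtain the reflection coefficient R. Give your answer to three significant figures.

On each side the TISE gives plane waves with k = √(2m(E − V))/ℏ: k₁ = √(2·3.34·12.4) = 9.101, k₂ = √(2·3.34·2.79) = 4.317.
Matching ψ and ψ′ at x = 0 gives r = (k₁ − k₂)/(k₁ + k₂), so R = r² = 0.1271 and T = 1 − R = 0.8729.

R = 0.127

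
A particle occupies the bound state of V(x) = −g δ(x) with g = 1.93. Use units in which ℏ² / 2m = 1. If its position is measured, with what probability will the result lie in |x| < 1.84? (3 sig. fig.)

The normalised bound state is ψ = √κ e^{−κ|x|} with κ = mg/ℏ² = 0.9650.
P(|x| < d) = ∫_{−d}^{d} κ e^{−2κ|x|} dx = 1 − e^{−2κd} = 1 − e^{−3.551} = 0.9713.

P = 0.971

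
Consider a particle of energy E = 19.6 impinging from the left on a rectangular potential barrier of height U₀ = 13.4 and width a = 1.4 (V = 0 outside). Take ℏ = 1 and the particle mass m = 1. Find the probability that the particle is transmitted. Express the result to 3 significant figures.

E > U₀: inside the barrier k₂ = √(2m(E − U₀))/ℏ = 3.521, k₂a = 4.930.
T = [1 + U₀² sin²(k₂a) / (4E(E − U₀))]⁻¹ = 1/1.352 = 0.740.

T = 0.740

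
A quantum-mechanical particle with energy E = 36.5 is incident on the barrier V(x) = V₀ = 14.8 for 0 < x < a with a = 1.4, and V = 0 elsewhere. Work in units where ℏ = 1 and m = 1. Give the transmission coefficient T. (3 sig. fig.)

T = 0.997

Above the barrier the interior wavenumber is k₂ = √(2m(E − V₀))/ℏ = 6.588, giving phase k₂a = 9.223.
T = [1 + V₀² sin²(k₂a) / (4E(E − V₀))]⁻¹ = 1/1.003 = 0.997.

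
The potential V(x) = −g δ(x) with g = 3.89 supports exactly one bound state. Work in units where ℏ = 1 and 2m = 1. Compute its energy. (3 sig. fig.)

The bound state is ψ(x) = √κ e^{−κ|x|}. The derivative jump ψ'(0⁺) − ψ'(0⁻) = −(2mg/ℏ²)ψ(0) fixes κ = mg/ℏ² = 1.945.
Then E = −ℏ²κ²/(2m) = −mg²/(2ℏ²) = -3.783.

E = -3.78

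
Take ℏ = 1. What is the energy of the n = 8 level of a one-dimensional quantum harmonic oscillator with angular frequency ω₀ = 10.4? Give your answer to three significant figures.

E = 88.4

The oscillator eigenvalues are E_n = ℏω₀(n + ½), so E_8 = 10.4 × 8.5 = 88.40.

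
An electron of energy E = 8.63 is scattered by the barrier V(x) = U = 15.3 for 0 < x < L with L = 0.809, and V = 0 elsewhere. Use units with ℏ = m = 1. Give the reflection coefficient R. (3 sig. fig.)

R = 0.989

Since E < U the interior solution is evanescent with decay constant κ = √(2m(U − E))/ℏ = 3.652.
κL = 2.955, sinh(κL) = 9.573.
Matching ψ, ψ′ at both faces gives T = [1 + U² sinh²(κL) / (4E(U − E))]⁻¹ = 1/94.17 = 0.0106.
R = 1 − T = 0.989.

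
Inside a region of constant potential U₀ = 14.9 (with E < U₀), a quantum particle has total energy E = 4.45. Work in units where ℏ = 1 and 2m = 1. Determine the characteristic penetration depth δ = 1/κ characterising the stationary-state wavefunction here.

Since E < U₀ the TISE in this region is ψ'' = κ²ψ with κ = √(2m(U₀ − E))/ℏ.
κ = √(2 × 0.5 × 10.45) = 3.233. The penetration depth is δ = 1/κ = 0.309.

δ = 0.309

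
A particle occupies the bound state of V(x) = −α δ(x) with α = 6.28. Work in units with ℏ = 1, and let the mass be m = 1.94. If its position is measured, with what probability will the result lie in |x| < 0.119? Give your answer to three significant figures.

The normalised bound state is ψ = √κ e^{−κ|x|} with κ = mα/ℏ² = 12.18.
P(|x| < d) = ∫_{−d}^{d} κ e^{−2κ|x|} dx = 1 − e^{−2κd} = 1 − e^{−2.900} = 0.9450.

P = 0.945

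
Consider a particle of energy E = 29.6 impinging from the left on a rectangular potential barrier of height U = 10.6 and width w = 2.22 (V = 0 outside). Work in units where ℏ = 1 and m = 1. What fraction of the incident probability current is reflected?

R = 0.0388

E > U: inside the barrier k₂ = √(2m(E − U))/ℏ = 6.164, k₂w = 13.68.
Matching at both interfaces gives T⁻¹ = 1 + U² sin²(k₂w) / [4E(E − U)] = 1.040, hence T = 0.961.
R = 1 − T = 0.0388.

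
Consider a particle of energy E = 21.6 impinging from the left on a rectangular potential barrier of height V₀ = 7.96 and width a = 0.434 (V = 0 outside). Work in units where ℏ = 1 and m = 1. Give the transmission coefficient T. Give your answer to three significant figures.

Above the barrier the interior wavenumber is k₂ = √(2m(E − V₀))/ℏ = 5.223, giving phase k₂a = 2.267.
Matching at both interfaces gives T⁻¹ = 1 + V₀² sin²(k₂a) / [4E(E − V₀)] = 1.032, hence T = 0.969.

T = 0.969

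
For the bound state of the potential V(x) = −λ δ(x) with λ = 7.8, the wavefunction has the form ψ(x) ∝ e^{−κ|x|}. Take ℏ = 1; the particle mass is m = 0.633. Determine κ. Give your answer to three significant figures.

κ = 4.94

Integrating the TISE across x = 0 gives the cusp condition ψ'(0⁺) − ψ'(0⁻) = −(2mλ/ℏ²)ψ(0).
With ψ ∝ e^{−κ|x|} this yields −2κ = −2mλ/ℏ², so κ = mλ/ℏ² = 4.937.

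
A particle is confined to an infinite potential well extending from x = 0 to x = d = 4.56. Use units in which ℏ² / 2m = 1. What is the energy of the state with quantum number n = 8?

E = 30.4

The infinite-well eigenfunctions ψ_n = √(2/d) sin(nπx/d) vanish at both walls, giving E_n = n²π²ℏ²/(2md²).
E_8 = 8² × π² / (2 × 0.5 × 4.56²) = 30.38.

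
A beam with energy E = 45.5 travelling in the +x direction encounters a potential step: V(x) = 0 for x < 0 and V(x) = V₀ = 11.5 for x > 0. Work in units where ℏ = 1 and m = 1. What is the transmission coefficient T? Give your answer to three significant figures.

T = 0.995

On each side the TISE gives plane waves with k = √(2m(E − V))/ℏ: k₁ = √(2·1·45.5) = 9.539, k₂ = √(2·1·34) = 8.246.
Matching ψ and ψ′ at x = 0 gives r = (k₁ − k₂)/(k₁ + k₂), so R = r² = 0.005287 and T = 1 − R = 0.9947.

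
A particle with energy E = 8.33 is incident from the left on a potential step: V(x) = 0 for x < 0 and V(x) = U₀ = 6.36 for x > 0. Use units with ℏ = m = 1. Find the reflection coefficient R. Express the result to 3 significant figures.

R = 0.119

On each side the TISE gives plane waves with k = √(2m(E − V))/ℏ: k₁ = √(2·1·8.33) = 4.082, k₂ = √(2·1·1.97) = 1.985.
Continuity of ψ and ψ′ at the step yields the reflection amplitude r = (k₁ − k₂)/(k₁ + k₂) = 0.3456; thus R = |r|² = 0.1195, T = 0.8805.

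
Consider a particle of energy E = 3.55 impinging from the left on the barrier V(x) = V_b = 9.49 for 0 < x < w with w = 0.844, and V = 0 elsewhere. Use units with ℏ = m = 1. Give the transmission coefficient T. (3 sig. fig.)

E < V_b: inside the barrier ψ ∝ e^{±κx} with κ = √(2m(V_b − E))/ℏ = 3.447.
κw = 2.909, sinh(κw) = 9.142.
The exact tunnelling result is T⁻¹ = 1 + V_b² sinh²(κw) / [4E(V_b − E)] = 90.24, so T = 0.0111.

T = 0.0111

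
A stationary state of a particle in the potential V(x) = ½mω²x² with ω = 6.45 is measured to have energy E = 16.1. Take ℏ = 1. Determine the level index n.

Invert E_n = (n + ½)ℏω: n = E/ℏω − ½ = 1.996, so n = 2.

n = 2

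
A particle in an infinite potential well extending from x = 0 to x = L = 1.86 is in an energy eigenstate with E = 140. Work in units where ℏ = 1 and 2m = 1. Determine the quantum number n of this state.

n = 7

From E_n = n²π²ℏ²/(2mL²) invert to n = √(2mL²E)/(πℏ).
n = (1.86/π) × √(2 × 0.5 × 140) = 7.005 → n = 7.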